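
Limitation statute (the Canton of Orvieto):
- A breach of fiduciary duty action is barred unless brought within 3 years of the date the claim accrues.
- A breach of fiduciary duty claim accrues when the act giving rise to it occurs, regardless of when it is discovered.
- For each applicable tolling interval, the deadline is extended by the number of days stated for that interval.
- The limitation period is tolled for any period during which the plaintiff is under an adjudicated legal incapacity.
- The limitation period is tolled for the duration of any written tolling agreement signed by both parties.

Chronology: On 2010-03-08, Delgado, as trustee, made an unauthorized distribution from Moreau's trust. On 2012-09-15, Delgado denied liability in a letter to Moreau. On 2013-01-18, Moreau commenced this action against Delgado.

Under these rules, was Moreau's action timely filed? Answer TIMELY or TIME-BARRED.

TIMELY

The claim accrued on 2010-03-08, when the wrongful act occurred.
3 years from 2010-03-08 is 2013-03-08.
Nothing else in the chronology tolls or restarts the period.
Moreau filed on 2013-01-18, before the 2013-03-08 deadline, so the action is timely.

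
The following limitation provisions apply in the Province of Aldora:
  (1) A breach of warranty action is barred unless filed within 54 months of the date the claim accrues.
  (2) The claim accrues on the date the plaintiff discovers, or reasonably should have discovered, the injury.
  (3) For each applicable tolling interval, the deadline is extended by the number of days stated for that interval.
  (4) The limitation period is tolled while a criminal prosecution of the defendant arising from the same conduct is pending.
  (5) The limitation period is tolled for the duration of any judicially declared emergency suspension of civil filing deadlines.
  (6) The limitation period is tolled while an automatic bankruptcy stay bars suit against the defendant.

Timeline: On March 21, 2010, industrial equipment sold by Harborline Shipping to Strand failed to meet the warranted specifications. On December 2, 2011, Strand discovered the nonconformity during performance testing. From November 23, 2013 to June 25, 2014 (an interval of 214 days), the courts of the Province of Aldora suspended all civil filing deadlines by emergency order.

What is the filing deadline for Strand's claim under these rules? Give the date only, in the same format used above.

January 2, 2017

Accrual is tied to discovery, so the period began on December 2, 2011 rather than on March 21, 2010 when the act occurred.
The untolled deadline — 54 months after December 2, 2011 — is June 2, 2016.
The period was tolled for 214 days by the emergency suspension of filing deadlines (November 23, 2013 to June 25, 2014), pushing the deadline to January 2, 2017.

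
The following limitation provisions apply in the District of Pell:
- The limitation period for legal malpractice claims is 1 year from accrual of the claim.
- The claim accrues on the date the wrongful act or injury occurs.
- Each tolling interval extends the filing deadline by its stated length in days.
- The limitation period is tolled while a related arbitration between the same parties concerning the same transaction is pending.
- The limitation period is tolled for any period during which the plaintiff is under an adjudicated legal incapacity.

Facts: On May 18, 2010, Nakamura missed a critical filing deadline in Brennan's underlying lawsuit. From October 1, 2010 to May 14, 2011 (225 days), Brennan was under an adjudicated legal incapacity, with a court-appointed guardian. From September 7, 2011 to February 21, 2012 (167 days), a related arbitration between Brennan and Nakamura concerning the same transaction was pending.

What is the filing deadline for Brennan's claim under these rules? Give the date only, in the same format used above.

The limitation period began to run on May 18, 2010.
1 year from May 18, 2010 is May 18, 2011.
The period was tolled for 225 days by the plaintiff's legal incapacity (October 1, 2010 to May 14, 2011), pushing the deadline to December 29, 2011.
The pending related arbitration from September 7, 2011 to February 21, 2012 tolled the period for 167 days, extending the deadline to June 13, 2012.

June 13, 2012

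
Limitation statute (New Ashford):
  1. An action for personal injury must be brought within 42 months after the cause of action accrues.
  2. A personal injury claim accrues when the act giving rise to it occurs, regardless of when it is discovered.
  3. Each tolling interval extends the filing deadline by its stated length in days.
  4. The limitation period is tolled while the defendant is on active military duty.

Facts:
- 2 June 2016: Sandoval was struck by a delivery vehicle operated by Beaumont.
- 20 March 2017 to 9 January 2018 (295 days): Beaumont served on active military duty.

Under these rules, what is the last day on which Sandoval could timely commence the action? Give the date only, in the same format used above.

The claim accrued on 2 June 2016, when the wrongful act occurred.
The untolled deadline — 42 months after 2 June 2016 — is 2 December 2019.
The defendant's active military service from 20 March 2017 to 9 January 2018 tolled the period for 295 days, extending the deadline to 22 September 2020.

22 September 2020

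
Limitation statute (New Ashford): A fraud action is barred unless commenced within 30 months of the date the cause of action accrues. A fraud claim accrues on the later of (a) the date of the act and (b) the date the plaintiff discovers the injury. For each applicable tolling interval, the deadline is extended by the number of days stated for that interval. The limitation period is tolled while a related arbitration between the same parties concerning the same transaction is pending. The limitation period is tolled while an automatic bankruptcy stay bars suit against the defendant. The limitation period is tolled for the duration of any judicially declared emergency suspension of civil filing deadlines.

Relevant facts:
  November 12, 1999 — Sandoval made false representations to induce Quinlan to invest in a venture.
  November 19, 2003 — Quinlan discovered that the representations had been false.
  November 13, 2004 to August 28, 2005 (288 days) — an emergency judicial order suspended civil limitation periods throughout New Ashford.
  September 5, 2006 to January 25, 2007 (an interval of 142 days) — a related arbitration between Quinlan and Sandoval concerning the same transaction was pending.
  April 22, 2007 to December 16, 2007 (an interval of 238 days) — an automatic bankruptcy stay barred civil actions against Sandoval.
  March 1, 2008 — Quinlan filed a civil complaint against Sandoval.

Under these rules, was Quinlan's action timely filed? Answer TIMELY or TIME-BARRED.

TIMELY

The claim accrued on November 19, 2003 — the later of the November 12, 1999 act and the November 19, 2003 discovery.
Adding the 30 months base period to November 19, 2003 gives a deadline of May 19, 2006, before any tolling.
The period was tolled for 288 days by the emergency suspension of filing deadlines (November 13, 2004 to August 28, 2005), pushing the deadline to March 3, 2007.
Because the pending related arbitration ran from September 5, 2006 to January 25, 2007, the deadline is extended by 142 days to July 23, 2007.
The period was tolled for 238 days by the automatic bankruptcy stay (April 22, 2007 to December 16, 2007), pushing the deadline to March 17, 2008.
Quinlan filed on March 1, 2008, before the March 17, 2008 deadline, so the action is timely.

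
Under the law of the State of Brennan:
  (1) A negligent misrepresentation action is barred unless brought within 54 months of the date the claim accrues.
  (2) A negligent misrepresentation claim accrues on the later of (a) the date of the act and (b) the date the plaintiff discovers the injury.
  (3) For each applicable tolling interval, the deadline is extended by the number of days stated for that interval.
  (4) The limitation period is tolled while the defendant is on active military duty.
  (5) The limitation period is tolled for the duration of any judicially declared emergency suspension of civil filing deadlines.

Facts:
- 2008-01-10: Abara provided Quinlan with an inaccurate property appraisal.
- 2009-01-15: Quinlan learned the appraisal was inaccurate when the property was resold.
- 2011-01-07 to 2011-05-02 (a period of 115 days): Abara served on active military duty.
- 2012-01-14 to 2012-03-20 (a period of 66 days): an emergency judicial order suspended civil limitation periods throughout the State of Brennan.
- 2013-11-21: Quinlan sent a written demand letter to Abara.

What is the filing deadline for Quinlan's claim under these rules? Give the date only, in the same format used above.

The claim accrued on 2009-01-15 — the later of the 2008-01-10 act and the 2009-01-15 discovery.
Adding the 54 months base period to 2009-01-15 gives a deadline of 2013-07-15, before any tolling.
Because the defendant's active military service ran from 2011-01-07 to 2011-05-02, the deadline is extended by 115 days to 2013-11-07.
The period was tolled for 66 days by the emergency suspension of filing deadlines (2012-01-14 to 2012-03-20), pushing the deadline to 2014-01-12.
The other events in the timeline have no effect on the limitation period under the stated rules.

2014-01-12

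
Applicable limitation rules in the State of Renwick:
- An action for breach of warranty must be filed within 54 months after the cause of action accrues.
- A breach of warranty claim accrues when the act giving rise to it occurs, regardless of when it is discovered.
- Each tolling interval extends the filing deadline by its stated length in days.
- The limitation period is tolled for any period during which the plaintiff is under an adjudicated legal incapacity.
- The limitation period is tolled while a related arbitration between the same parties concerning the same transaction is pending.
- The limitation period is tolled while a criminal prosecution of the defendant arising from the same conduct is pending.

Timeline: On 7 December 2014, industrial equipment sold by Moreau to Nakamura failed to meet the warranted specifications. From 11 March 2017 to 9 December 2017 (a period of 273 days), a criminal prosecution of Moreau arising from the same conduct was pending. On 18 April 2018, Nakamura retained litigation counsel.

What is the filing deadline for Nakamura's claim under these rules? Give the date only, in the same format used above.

6 March 2020

The claim accrued on 7 December 2014, when the wrongful act occurred.
The untolled deadline — 54 months after 7 December 2014 — is 7 June 2019.
The period was tolled for 273 days by the pending criminal prosecution (11 March 2017 to 9 December 2017), pushing the deadline to 6 March 2020.
Nothing else in the chronology tolls or restarts the period.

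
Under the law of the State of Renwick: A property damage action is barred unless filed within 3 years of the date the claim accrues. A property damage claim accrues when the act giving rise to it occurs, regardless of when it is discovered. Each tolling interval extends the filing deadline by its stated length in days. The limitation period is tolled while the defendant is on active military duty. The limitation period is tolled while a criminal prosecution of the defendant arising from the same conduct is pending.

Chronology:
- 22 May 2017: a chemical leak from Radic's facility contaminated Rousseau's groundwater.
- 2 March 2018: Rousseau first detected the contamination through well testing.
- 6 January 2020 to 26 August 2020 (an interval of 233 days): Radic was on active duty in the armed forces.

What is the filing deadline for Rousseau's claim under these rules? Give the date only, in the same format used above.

10 January 2021

Because the rule ties accrual to occurrence, the claim accrued on 22 May 2017, not on the 2 March 2018 discovery date.
The untolled deadline — 3 years after 22 May 2017 — is 22 May 2020.
Because the defendant's active military service ran from 6 January 2020 to 26 August 2020, the deadline is extended by 233 days to 10 January 2021.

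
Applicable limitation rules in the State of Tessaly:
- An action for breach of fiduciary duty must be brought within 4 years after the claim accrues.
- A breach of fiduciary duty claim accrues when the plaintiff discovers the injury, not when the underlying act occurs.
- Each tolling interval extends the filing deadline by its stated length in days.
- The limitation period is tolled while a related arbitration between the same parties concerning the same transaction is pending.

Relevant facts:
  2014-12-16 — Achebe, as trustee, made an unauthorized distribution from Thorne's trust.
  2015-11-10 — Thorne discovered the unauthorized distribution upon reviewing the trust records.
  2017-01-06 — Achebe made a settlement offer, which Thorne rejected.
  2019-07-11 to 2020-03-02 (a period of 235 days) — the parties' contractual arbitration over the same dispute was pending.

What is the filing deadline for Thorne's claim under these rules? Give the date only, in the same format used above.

The claim did not accrue until Thorne discovered the injury on 2015-11-10; the 2014-12-16 act date does not start the clock under the stated rule.
4 years from 2015-11-10 is 2019-11-10.
Because the pending related arbitration ran from 2019-07-11 to 2020-03-02, the deadline is extended by 235 days to 2020-07-02.
None of the other events listed affects the running of the period under the stated rules.

2020-07-02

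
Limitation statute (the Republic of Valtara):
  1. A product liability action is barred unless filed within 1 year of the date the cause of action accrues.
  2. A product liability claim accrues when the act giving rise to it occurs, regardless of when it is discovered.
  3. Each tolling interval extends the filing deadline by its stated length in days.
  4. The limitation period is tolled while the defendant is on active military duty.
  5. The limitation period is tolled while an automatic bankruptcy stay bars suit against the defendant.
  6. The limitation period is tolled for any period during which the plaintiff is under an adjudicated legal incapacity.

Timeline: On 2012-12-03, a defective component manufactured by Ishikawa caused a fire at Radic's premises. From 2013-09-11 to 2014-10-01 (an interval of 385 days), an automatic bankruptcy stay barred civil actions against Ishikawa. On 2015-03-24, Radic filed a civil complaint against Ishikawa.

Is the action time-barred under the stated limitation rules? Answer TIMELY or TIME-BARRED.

The limitation period began to run on 2012-12-03.
The untolled deadline — 1 year after 2012-12-03 — is 2013-12-03.
Because the automatic bankruptcy stay ran from 2013-09-11 to 2014-10-01, the deadline is extended by 385 days to 2014-12-23.
Filing on 2015-03-24 missed the 2014-12-23 deadline — the action is time-barred.

TIME-BARRED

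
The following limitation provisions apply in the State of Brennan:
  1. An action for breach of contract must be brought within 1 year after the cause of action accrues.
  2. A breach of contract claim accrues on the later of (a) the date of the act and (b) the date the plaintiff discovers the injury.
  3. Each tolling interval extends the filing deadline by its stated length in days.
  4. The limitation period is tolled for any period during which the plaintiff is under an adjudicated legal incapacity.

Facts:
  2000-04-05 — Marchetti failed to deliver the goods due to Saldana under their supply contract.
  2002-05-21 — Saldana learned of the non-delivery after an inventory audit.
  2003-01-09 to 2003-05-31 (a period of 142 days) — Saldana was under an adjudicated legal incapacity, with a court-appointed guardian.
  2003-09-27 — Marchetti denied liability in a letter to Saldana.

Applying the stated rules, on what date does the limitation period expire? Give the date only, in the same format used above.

The claim accrued on 2002-05-21 — the later of the 2000-04-05 act and the 2002-05-21 discovery.
Adding the 1 year base period to 2002-05-21 gives a deadline of 2003-05-21, before any tolling.
The plaintiff's legal incapacity from 2003-01-09 to 2003-05-31 tolled the period for 142 days, extending the deadline to 2003-10-10.
The other events in the timeline have no effect on the limitation period under the stated rules.

2003-10-10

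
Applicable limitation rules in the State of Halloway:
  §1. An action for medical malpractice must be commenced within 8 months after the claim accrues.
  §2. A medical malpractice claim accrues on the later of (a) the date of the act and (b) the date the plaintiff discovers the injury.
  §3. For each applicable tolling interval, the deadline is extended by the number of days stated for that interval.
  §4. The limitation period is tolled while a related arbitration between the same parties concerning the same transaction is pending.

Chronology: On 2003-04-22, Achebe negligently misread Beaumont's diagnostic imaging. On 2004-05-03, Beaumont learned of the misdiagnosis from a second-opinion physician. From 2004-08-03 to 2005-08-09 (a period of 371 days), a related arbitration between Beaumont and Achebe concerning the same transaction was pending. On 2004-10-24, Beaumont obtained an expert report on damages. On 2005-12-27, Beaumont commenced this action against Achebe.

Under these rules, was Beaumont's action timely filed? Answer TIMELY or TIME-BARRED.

The claim accrued on 2004-05-03 — the later of the 2003-04-22 act and the 2004-05-03 discovery.
The untolled deadline — 8 months after 2004-05-03 — is 2005-01-03.
The pending related arbitration from 2004-08-03 to 2005-08-09 tolled the period for 371 days, extending the deadline to 2006-01-09.
Nothing else in the chronology tolls or restarts the period.
Filing on 2005-12-27 beat the 2006-01-09 deadline — the action is timely.

TIMELY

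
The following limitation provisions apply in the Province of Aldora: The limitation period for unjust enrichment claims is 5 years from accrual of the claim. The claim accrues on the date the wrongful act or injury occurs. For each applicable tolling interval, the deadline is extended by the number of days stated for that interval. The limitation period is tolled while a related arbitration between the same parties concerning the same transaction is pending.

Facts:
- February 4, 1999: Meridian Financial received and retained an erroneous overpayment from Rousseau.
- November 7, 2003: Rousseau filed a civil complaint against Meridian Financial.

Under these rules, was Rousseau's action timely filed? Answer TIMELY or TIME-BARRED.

The claim accrued on February 4, 1999, when the wrongful act occurred.
5 years from February 4, 1999 is February 4, 2004.
Filing on November 7, 2003 beat the February 4, 2004 deadline — the action is timely.

TIMELY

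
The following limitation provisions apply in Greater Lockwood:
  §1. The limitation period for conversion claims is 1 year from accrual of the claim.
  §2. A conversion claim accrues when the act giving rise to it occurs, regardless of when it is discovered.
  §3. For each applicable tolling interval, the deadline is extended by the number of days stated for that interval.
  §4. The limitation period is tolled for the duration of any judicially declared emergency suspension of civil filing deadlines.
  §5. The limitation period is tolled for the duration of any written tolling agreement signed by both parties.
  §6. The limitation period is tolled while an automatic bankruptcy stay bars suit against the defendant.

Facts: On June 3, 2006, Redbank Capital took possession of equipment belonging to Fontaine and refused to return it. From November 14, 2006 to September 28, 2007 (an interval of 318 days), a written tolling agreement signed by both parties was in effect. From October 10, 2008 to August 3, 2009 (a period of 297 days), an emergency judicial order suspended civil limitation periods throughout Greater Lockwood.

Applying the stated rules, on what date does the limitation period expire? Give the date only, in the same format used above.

The claim accrued on June 3, 2006, when the wrongful act occurred.
Adding the 1 year base period to June 3, 2006 gives a deadline of June 3, 2007, before any tolling.
The period was tolled for 318 days by the written tolling agreement (November 14, 2006 to September 28, 2007), pushing the deadline to April 16, 2008.
The emergency suspension of filing deadlines starting October 10, 2008 came too late — the period had run on April 16, 2008 — and so does not extend the deadline.

April 16, 2008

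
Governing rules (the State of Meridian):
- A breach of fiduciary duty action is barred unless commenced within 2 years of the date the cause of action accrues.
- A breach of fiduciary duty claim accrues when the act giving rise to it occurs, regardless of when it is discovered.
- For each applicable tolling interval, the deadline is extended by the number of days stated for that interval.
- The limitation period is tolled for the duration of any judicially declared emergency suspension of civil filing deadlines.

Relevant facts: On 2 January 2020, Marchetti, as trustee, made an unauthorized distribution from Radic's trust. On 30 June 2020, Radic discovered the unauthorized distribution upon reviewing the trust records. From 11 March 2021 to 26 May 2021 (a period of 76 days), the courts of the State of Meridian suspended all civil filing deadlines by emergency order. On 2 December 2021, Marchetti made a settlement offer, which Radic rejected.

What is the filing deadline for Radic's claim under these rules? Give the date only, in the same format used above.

19 March 2022

Because the rule ties accrual to occurrence, the claim accrued on 2 January 2020, not on the 30 June 2020 discovery date.
Adding the 2 years base period to 2 January 2020 gives a deadline of 2 January 2022, before any tolling.
The period was tolled for 76 days by the emergency suspension of filing deadlines (11 March 2021 to 26 May 2021), pushing the deadline to 19 March 2022.
The other events in the timeline have no effect on the limitation period under the stated rules.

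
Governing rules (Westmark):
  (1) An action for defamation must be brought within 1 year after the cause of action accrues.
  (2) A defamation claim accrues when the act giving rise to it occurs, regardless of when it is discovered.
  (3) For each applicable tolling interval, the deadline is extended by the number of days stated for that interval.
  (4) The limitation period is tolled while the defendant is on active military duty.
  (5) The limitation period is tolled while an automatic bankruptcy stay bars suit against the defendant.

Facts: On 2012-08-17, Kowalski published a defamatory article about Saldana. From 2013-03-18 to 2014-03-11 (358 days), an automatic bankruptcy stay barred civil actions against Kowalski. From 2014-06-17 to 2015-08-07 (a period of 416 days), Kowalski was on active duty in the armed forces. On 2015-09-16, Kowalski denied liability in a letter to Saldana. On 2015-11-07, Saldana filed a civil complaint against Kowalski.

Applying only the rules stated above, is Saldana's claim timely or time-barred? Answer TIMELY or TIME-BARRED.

TIME-BARRED

The cause of action accrued on 2012-08-17, the date of the act.
Adding the 1 year base period to 2012-08-17 gives a deadline of 2013-08-17, before any tolling.
The period was tolled for 358 days by the automatic bankruptcy stay (2013-03-18 to 2014-03-11), pushing the deadline to 2014-08-10.
Because the defendant's active military service ran from 2014-06-17 to 2015-08-07, the deadline is extended by 416 days to 2015-09-30.
The other events in the timeline have no effect on the limitation period under the stated rules.
The 2015-11-07 filing falls after the 2015-09-30 deadline; the claim is time-barred.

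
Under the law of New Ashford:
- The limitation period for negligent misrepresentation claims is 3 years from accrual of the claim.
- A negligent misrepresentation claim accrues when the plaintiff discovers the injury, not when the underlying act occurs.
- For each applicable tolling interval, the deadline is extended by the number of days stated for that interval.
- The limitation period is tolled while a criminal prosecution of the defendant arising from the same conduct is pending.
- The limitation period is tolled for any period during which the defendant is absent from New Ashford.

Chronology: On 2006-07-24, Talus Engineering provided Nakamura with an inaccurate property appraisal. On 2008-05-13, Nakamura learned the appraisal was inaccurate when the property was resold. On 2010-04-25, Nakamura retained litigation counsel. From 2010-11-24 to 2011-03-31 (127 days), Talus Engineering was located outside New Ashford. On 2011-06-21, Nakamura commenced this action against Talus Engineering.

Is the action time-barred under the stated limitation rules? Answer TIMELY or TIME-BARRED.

TIMELY

Accrual is tied to discovery, so the period began on 2008-05-13 rather than on 2006-07-24 when the act occurred.
3 years from 2008-05-13 is 2011-05-13.
The defendant's absence from the jurisdiction from 2010-11-24 to 2011-03-31 tolled the period for 127 days, extending the deadline to 2011-09-17.
The other events in the timeline have no effect on the limitation period under the stated rules.
Filing on 2011-06-21 beat the 2011-09-17 deadline — the action is timely.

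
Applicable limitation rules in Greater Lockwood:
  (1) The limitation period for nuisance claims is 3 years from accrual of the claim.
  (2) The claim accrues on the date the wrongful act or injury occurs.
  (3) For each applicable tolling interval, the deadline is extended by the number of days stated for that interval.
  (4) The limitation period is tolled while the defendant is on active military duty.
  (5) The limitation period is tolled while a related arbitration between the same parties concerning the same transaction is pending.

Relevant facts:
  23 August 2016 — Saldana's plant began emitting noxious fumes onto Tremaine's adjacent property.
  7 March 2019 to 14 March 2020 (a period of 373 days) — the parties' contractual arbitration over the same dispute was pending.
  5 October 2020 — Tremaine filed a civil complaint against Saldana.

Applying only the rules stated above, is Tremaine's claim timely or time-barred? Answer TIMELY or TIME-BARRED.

TIME-BARRED

The claim accrued on 23 August 2016, when the wrongful act occurred.
3 years from 23 August 2016 is 23 August 2019.
The period was tolled for 373 days by the pending related arbitration (7 March 2019 to 14 March 2020), pushing the deadline to 30 August 2020.
Tremaine filed on 5 October 2020, after the 30 August 2020 deadline, so the action is time-barred.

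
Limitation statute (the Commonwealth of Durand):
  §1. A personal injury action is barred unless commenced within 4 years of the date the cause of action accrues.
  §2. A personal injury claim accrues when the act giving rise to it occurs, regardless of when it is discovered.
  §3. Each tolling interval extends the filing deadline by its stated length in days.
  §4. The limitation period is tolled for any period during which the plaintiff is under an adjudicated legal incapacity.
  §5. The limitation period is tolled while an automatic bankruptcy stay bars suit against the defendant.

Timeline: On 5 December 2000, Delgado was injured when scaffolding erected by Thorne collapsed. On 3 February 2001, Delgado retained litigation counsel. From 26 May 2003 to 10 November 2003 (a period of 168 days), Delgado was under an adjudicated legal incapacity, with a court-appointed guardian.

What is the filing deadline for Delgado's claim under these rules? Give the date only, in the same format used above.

The cause of action accrued on 5 December 2000, the date of the act.
4 years from 5 December 2000 is 5 December 2004.
The period was tolled for 168 days by the plaintiff's legal incapacity (26 May 2003 to 10 November 2003), pushing the deadline to 22 May 2005.
The other events in the timeline have no effect on the limitation period under the stated rules.

22 May 2005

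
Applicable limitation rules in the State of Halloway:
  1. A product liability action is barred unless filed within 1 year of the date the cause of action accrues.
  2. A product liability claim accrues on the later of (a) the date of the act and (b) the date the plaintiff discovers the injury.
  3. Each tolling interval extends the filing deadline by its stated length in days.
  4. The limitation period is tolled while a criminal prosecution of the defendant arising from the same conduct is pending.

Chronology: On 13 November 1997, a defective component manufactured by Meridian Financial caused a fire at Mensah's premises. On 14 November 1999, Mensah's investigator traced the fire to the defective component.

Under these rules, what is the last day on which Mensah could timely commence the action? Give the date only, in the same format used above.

14 November 2000

The claim accrued on 14 November 1999 — the later of the 13 November 1997 act and the 14 November 1999 discovery.
Adding the 1 year base period to 14 November 1999 gives a deadline of 14 November 2000, before any tolling.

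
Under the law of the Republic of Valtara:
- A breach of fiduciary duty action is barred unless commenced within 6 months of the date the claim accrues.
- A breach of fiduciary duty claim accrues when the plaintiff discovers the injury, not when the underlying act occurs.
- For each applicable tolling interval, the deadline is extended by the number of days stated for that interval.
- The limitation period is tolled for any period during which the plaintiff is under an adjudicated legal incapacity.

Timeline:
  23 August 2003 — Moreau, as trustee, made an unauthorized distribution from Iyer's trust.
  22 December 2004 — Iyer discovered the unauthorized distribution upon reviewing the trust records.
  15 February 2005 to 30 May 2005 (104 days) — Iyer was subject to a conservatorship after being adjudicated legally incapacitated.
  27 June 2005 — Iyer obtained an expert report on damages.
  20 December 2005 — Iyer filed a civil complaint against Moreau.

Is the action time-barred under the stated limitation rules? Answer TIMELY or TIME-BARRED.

TIME-BARRED

Under the discovery rule, the claim accrued on 22 December 2004, when Iyer discovered the injury — not on the 23 August 2003 date of the underlying act.
6 months from 22 December 2004 is 22 June 2005.
The plaintiff's legal incapacity from 15 February 2005 to 30 May 2005 tolled the period for 104 days, extending the deadline to 4 October 2005.
None of the other events listed affects the running of the period under the stated rules.
Iyer filed on 20 December 2005, after the 4 October 2005 deadline, so the action is time-barred.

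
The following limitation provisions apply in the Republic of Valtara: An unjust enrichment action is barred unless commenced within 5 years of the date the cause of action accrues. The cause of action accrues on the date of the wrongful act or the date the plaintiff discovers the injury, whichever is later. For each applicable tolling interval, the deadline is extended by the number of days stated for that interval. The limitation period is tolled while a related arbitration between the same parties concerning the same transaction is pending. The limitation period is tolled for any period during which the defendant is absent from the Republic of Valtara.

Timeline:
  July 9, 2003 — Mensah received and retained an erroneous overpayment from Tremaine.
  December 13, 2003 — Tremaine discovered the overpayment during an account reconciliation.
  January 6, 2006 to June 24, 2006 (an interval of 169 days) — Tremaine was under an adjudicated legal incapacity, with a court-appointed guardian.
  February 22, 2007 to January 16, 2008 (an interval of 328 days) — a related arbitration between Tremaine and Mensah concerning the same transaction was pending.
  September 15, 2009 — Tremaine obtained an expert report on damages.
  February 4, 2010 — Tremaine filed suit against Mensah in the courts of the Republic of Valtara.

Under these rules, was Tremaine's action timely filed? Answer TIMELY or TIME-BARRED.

The claim accrued on December 13, 2003 — the later of the July 9, 2003 act and the December 13, 2003 discovery.
Adding the 5 years base period to December 13, 2003 gives a deadline of December 13, 2008, before any tolling.
The period was tolled for 328 days by the pending related arbitration (February 22, 2007 to January 16, 2008), pushing the deadline to November 6, 2009.
The plaintiff's legal incapacity from January 6, 2006 to June 24, 2006 does not toll the period, because no stated rule makes the plaintiff's incapacity a tolling event.
None of the other events listed affects the running of the period under the stated rules.
Filing on February 4, 2010 missed the November 6, 2009 deadline — the action is time-barred.

TIME-BARRED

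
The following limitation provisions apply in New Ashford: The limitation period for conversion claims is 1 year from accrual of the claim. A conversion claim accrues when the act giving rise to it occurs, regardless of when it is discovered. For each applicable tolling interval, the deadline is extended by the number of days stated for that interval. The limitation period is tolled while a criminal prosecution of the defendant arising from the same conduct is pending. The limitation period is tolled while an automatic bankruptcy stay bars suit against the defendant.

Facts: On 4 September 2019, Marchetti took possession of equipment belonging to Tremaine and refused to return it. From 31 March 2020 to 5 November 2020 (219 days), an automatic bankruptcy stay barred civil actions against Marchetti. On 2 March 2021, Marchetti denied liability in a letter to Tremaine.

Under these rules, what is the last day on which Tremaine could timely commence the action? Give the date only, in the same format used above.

The claim accrued on 4 September 2019, when the wrongful act occurred.
The untolled deadline — 1 year after 4 September 2019 — is 4 September 2020.
Because the automatic bankruptcy stay ran from 31 March 2020 to 5 November 2020, the deadline is extended by 219 days to 11 April 2021.
None of the other events listed affects the running of the period under the stated rules.

11 April 2021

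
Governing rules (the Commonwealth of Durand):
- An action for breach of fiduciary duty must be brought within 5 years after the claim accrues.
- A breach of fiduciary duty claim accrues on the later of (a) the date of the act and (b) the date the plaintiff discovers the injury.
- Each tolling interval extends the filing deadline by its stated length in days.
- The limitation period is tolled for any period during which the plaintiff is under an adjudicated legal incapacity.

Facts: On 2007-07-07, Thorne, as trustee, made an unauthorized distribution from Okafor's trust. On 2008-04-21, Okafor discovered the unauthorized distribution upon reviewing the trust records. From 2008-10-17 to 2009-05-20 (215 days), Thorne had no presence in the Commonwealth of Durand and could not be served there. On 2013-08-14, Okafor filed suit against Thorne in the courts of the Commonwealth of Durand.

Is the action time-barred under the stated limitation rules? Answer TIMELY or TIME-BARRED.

Taking the later of the act (2007-07-07) and discovery (2008-04-21), the claim accrued on 2008-04-21.
5 years from 2008-04-21 is 2013-04-21.
The defendant's absence from the jurisdiction from 2008-10-17 to 2009-05-20 does not toll the period, because no stated rule makes the defendant's absence a tolling event.
Okafor filed on 2013-08-14, after the 2013-04-21 deadline, so the action is time-barred.

TIME-BARRED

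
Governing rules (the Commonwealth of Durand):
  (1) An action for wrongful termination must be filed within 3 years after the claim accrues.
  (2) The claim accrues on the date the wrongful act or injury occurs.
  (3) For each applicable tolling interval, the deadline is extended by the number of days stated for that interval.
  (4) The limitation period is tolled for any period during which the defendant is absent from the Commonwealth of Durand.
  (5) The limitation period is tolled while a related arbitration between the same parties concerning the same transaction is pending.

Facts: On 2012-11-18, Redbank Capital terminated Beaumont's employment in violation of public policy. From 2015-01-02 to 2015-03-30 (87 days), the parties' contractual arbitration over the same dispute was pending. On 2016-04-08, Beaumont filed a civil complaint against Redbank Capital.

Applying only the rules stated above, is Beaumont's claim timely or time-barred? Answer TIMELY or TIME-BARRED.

The limitation period began to run on 2012-11-18.
Adding the 3 years base period to 2012-11-18 gives a deadline of 2015-11-18, before any tolling.
The pending related arbitration from 2015-01-02 to 2015-03-30 tolled the period for 87 days, extending the deadline to 2016-02-13.
Beaumont filed on 2016-04-08, after the 2016-02-13 deadline, so the action is time-barred.

TIME-BARRED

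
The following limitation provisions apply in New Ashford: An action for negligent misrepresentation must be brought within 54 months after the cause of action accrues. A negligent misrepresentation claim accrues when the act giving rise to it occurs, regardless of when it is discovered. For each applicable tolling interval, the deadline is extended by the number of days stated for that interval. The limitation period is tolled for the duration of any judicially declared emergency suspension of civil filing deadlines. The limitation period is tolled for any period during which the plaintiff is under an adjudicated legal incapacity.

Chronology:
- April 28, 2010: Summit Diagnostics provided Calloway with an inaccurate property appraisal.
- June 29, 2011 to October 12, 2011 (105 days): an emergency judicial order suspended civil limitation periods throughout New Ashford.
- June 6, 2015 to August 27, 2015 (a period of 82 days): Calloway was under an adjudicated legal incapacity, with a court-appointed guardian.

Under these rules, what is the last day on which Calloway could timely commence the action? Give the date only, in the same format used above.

The cause of action accrued on April 28, 2010, the date of the act.
54 months from April 28, 2010 is October 28, 2014.
The period was tolled for 105 days by the emergency suspension of filing deadlines (June 29, 2011 to October 12, 2011), pushing the deadline to February 10, 2015.
The plaintiff's legal incapacity from June 6, 2015 to August 27, 2015 began after the period had already run on February 10, 2015, so it has no tolling effect.

February 10, 2015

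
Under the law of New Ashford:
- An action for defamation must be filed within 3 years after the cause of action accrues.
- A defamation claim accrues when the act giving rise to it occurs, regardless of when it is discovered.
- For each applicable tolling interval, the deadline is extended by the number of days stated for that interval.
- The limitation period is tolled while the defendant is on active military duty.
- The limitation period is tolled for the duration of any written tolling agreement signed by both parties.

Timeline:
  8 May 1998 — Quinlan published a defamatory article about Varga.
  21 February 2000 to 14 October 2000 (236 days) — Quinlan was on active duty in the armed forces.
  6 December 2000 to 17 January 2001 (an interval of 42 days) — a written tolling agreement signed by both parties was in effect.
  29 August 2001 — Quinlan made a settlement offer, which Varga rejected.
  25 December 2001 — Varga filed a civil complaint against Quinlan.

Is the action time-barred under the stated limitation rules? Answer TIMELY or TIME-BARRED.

The claim accrued on 8 May 1998, when the wrongful act occurred.
Adding the 3 years base period to 8 May 1998 gives a deadline of 8 May 2001, before any tolling.
The defendant's active military service from 21 February 2000 to 14 October 2000 tolled the period for 236 days, extending the deadline to 30 December 2001.
Because the written tolling agreement ran from 6 December 2000 to 17 January 2001, the deadline is extended by 42 days to 10 February 2002.
Nothing else in the chronology tolls or restarts the period.
Filing on 25 December 2001 beat the 10 February 2002 deadline — the action is timely.

TIMELY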